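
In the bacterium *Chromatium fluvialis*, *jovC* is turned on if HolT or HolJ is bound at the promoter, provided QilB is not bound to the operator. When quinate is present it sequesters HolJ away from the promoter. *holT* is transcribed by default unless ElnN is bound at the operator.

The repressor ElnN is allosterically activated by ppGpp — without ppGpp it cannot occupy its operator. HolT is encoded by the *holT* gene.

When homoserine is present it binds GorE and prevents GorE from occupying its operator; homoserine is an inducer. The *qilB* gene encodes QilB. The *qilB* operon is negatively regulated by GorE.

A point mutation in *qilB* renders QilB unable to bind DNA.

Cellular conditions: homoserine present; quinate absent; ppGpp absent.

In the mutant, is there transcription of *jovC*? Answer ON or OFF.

ON

ppGpp is absent, so ElnN is inactive.
With no repressor bound, *holT* is transcribed.
So HolT is produced and active.
Quinate is absent, so HolJ is active.
QilB is non-functional in this strain, so it has no effect.
Activator HolT is present, so *jovC* is transcribed.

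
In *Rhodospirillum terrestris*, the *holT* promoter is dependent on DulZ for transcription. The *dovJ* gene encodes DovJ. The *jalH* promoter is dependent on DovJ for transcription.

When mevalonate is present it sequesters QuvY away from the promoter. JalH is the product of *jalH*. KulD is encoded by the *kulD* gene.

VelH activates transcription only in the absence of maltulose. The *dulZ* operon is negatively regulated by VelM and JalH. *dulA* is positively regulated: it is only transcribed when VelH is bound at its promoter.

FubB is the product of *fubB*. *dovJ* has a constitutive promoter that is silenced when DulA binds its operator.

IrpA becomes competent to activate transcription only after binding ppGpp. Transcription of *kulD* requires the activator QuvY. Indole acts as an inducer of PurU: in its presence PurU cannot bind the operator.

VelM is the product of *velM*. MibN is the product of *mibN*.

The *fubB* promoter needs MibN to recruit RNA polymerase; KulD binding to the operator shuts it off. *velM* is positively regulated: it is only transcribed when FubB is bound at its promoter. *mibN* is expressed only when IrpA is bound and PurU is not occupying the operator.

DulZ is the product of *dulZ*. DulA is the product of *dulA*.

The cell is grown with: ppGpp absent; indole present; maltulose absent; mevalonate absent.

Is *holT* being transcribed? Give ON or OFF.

Mevalonate is absent, so QuvY is active.
No repressor is bound and QuvY is active, so *kulD* is transcribed.
So KulD is produced and active.
Indole is present, so PurU is inactive.
ppGpp is absent, so IrpA is inactive.
Required activator IrpA is absent, so *mibN* is not transcribed.
So MibN is not produced.
With repressor KulD bound, *fubB* is not transcribed.
So FubB is not produced.
Required activator FubB is absent, so *velM* is not transcribed.
So VelM is not produced.
Maltulose is absent, so VelH is active.
No repressor is bound and VelH is active, so *dulA* is transcribed.
So DulA is produced and active.
With repressor DulA bound, *dovJ* is not transcribed.
So DovJ is not produced.
Required activator DovJ is absent, so *jalH* is not transcribed.
So JalH is not produced.
With no repressor bound, *dulZ* is transcribed.
So DulZ is produced and active.
No repressor is bound and DulZ is active, so *holT* is transcribed.

ON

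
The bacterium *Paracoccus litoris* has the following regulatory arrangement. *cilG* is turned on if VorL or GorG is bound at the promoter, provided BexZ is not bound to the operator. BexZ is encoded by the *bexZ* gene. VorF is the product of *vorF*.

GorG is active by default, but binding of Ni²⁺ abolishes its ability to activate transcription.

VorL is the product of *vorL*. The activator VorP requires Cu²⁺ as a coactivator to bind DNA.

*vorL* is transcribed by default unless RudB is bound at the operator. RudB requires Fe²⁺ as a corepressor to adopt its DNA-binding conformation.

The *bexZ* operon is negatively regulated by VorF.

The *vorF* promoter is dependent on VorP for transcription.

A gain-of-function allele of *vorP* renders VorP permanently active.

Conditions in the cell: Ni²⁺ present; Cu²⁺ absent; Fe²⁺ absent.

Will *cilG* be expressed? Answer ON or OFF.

ON

Fe²⁺ is absent, so RudB is inactive.
With no repressor bound, *vorL* is transcribed.
So VorL is produced and active.
Ni²⁺ is present, so GorG is inactive.
VorP is constitutively active in this strain.
No repressor is bound and VorP is active, so *vorF* is transcribed.
So VorF is produced and active.
With repressor VorF bound, *bexZ* is not transcribed.
So BexZ is not produced.
Activator VorL is present, so *cilG* is transcribed.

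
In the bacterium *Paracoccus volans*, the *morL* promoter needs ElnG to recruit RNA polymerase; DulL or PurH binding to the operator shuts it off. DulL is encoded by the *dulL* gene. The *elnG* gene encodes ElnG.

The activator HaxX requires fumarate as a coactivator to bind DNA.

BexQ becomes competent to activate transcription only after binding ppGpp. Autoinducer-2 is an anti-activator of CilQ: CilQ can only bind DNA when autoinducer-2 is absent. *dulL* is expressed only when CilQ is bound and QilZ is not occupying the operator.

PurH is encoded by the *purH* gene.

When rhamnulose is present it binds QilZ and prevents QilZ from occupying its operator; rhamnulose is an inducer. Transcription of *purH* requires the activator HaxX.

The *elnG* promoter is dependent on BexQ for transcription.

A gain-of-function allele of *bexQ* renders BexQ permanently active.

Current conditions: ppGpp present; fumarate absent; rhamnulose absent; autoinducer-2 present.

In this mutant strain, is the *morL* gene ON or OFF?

ON

BexQ is constitutively active in this strain.
No repressor is bound and BexQ is active, so *elnG* is transcribed.
So ElnG is produced and active.
Rhamnulose is absent, so QilZ is active.
Autoinducer-2 is present, so CilQ is inactive.
With repressor QilZ bound, *dulL* is not transcribed.
So DulL is not produced.
Fumarate is absent, so HaxX is inactive.
Required activator HaxX is absent, so *purH* is not transcribed.
So PurH is not produced.
No repressor is bound and ElnG is active, so *morL* is transcribed.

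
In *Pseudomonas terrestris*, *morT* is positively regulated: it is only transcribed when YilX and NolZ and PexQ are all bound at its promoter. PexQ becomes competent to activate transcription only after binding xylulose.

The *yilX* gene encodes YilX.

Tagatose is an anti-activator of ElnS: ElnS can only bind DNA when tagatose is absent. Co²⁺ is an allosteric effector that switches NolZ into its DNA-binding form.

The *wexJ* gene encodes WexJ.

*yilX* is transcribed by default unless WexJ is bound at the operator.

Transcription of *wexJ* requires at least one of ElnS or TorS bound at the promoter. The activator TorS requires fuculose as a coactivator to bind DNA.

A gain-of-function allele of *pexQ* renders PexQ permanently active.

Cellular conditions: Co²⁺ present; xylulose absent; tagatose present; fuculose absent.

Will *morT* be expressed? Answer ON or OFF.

ON

Tagatose is present, so ElnS is inactive.
Fuculose is absent, so TorS is inactive.
No activator is available at the *wexJ* promoter, so *wexJ* is not transcribed.
So WexJ is not produced.
With no repressor bound, *yilX* is transcribed.
So YilX is produced and active.
Co²⁺ is present, so NolZ is active.
PexQ is constitutively active in this strain.
No repressor is bound and YilX and NolZ and PexQ are active, so *morT* is transcribed.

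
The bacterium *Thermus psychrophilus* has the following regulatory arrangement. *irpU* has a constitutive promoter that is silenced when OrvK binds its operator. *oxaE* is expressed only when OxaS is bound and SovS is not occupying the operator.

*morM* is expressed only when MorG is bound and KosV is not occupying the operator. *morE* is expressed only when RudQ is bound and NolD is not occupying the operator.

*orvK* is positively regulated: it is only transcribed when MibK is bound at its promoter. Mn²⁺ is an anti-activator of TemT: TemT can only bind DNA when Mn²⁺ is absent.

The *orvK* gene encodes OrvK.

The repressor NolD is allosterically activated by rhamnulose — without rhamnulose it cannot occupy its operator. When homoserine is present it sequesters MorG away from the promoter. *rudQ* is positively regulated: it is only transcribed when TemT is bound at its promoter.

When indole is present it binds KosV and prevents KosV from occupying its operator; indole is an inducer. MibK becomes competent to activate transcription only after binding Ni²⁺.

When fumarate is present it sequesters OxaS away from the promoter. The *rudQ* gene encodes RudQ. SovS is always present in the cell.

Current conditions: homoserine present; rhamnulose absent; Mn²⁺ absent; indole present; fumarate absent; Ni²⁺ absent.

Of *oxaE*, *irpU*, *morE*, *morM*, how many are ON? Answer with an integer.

SovS is produced constitutively and is active.
Fumarate is absent, so OxaS is active.
With repressor SovS bound, *oxaE* is not transcribed.
→ *oxaE* is OFF.
Ni²⁺ is absent, so MibK is inactive.
Required activator MibK is absent, so *orvK* is not transcribed.
So OrvK is not produced.
With no repressor bound, *irpU* is transcribed.
→ *irpU* is ON.
Rhamnulose is absent, so NolD is inactive.
Mn²⁺ is absent, so TemT is active.
No repressor is bound and TemT is active, so *rudQ* is transcribed.
So RudQ is produced and active.
No repressor is bound and RudQ is active, so *morE* is transcribed.
→ *morE* is ON.
Indole is present, so KosV is inactive.
Homoserine is present, so MorG is inactive.
Required activator MorG is absent, so *morM* is not transcribed.
→ *morM* is OFF.
2 of the 4 genes are transcribed.

2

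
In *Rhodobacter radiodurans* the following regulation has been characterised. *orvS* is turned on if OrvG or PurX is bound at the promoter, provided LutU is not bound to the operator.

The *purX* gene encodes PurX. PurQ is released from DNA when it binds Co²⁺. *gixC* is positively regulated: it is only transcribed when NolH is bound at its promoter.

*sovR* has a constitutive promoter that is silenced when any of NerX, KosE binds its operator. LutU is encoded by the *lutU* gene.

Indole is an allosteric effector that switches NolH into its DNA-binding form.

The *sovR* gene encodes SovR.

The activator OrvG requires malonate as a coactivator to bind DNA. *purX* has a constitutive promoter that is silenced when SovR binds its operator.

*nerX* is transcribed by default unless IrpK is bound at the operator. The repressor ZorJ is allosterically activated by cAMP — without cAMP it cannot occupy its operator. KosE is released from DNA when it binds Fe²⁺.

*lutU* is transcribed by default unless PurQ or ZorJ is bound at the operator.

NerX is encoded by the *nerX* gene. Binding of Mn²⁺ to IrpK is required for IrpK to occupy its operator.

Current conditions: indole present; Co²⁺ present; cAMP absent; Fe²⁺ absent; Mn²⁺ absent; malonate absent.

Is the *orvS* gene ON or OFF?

Malonate is absent, so OrvG is inactive.
Mn²⁺ is absent, so IrpK is inactive.
With no repressor bound, *nerX* is transcribed.
So NerX is produced and active.
Fe²⁺ is absent, so KosE is active.
With repressor NerX bound, *sovR* is not transcribed.
So SovR is not produced.
With no repressor bound, *purX* is transcribed.
So PurX is produced and active.
Co²⁺ is present, so PurQ is inactive.
cAMP is absent, so ZorJ is inactive.
With no repressor bound, *lutU* is transcribed.
So LutU is produced and active.
With repressor LutU bound, *orvS* is not transcribed.

OFF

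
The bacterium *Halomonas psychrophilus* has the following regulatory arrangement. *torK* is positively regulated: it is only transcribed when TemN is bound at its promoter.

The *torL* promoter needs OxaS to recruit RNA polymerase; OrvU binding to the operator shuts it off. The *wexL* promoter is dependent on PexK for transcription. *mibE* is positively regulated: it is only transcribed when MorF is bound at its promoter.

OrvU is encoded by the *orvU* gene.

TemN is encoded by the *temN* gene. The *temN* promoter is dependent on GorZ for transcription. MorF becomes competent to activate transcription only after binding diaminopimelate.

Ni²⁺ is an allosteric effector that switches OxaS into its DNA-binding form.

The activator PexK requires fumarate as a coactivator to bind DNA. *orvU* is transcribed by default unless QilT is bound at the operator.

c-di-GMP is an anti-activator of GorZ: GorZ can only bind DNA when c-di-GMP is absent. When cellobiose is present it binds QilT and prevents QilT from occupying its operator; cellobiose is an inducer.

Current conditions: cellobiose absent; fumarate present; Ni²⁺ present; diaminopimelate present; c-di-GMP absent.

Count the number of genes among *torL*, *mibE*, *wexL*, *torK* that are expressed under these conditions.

Ni²⁺ is present, so OxaS is active.
Cellobiose is absent, so QilT is active.
With repressor QilT bound, *orvU* is not transcribed.
So OrvU is not produced.
No repressor is bound and OxaS is active, so *torL* is transcribed.
→ *torL* is ON.
Diaminopimelate is present, so MorF is active.
No repressor is bound and MorF is active, so *mibE* is transcribed.
→ *mibE* is ON.
Fumarate is present, so PexK is active.
No repressor is bound and PexK is active, so *wexL* is transcribed.
→ *wexL* is ON.
c-di-GMP is absent, so GorZ is active.
No repressor is bound and GorZ is active, so *temN* is transcribed.
So TemN is produced and active.
No repressor is bound and TemN is active, so *torK* is transcribed.
→ *torK* is ON.
4 of the 4 genes are transcribed.

4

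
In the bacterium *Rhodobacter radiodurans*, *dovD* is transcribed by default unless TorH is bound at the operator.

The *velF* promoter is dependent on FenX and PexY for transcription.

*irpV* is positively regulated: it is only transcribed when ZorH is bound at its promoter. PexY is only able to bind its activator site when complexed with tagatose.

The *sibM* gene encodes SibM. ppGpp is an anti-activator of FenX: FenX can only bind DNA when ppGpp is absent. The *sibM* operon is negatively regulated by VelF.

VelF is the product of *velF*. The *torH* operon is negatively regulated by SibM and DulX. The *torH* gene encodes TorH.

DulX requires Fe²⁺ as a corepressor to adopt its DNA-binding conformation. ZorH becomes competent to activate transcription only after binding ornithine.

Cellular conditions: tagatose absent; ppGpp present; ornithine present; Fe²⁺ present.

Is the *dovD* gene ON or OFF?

ppGpp is present, so FenX is inactive.
Tagatose is absent, so PexY is inactive.
Required activator FenX is absent, so *velF* is not transcribed.
So VelF is not produced.
With no repressor bound, *sibM* is transcribed.
So SibM is produced and active.
Fe²⁺ is present, so DulX is active.
With repressor SibM bound, *torH* is not transcribed.
So TorH is not produced.
With no repressor bound, *dovD* is transcribed.

ON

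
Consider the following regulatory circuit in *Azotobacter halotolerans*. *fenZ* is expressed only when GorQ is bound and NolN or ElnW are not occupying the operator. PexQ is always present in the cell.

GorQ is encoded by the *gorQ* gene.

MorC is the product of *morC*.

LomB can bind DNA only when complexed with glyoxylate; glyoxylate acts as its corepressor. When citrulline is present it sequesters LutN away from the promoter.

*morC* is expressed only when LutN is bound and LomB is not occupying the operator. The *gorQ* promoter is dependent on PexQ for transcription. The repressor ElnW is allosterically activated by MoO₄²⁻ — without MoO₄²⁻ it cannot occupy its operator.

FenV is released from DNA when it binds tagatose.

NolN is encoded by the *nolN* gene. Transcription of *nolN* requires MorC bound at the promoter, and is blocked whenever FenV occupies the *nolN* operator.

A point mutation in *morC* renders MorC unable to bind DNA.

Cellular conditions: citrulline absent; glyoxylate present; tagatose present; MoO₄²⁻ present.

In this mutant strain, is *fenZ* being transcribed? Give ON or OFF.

OFF

MorC is non-functional in this strain, so it has no effect.
Tagatose is present, so FenV is inactive.
Required activator MorC is absent, so *nolN* is not transcribed.
So NolN is not produced.
PexQ is produced constitutively and is active.
No repressor is bound and PexQ is active, so *gorQ* is transcribed.
So GorQ is produced and active.
MoO₄²⁻ is present, so ElnW is active.
With repressor ElnW bound, *fenZ* is not transcribed.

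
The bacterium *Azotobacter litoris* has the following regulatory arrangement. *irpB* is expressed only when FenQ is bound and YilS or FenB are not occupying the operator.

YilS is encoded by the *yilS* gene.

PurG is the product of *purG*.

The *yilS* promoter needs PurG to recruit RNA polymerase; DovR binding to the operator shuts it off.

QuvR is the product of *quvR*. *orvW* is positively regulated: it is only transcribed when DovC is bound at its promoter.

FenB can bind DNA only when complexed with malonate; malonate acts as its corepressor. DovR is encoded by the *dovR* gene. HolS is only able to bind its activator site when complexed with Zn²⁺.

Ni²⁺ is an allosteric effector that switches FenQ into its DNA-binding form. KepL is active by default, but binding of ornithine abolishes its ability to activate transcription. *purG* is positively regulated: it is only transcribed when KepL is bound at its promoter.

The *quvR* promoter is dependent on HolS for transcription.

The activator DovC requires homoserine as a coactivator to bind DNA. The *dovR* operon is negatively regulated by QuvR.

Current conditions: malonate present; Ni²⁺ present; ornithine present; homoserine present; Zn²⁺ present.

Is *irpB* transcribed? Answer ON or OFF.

Ni²⁺ is present, so FenQ is active.
Ornithine is present, so KepL is inactive.
Required activator KepL is absent, so *purG* is not transcribed.
So PurG is not produced.
Zn²⁺ is present, so HolS is active.
No repressor is bound and HolS is active, so *quvR* is transcribed.
So QuvR is produced and active.
With repressor QuvR bound, *dovR* is not transcribed.
So DovR is not produced.
Required activator PurG is absent, so *yilS* is not transcribed.
So YilS is not produced.
Malonate is present, so FenB is active.
With repressor FenB bound, *irpB* is not transcribed.

OFF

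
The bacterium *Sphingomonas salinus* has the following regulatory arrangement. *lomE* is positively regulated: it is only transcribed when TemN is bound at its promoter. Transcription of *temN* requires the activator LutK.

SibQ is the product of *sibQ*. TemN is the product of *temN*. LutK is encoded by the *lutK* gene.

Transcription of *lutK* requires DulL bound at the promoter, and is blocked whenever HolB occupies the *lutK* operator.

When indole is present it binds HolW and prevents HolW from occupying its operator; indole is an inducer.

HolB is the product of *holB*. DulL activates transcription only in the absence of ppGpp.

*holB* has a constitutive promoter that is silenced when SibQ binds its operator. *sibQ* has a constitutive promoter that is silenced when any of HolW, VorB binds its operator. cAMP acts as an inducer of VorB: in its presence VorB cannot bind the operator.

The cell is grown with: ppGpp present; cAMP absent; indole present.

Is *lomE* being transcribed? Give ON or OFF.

OFF

Indole is present, so HolW is inactive.
cAMP is absent, so VorB is active.
With repressor VorB bound, *sibQ* is not transcribed.
So SibQ is not produced.
With no repressor bound, *holB* is transcribed.
So HolB is produced and active.
ppGpp is present, so DulL is inactive.
With repressor HolB bound, *lutK* is not transcribed.
So LutK is not produced.
Required activator LutK is absent, so *temN* is not transcribed.
So TemN is not produced.
Required activator TemN is absent, so *lomE* is not transcribed.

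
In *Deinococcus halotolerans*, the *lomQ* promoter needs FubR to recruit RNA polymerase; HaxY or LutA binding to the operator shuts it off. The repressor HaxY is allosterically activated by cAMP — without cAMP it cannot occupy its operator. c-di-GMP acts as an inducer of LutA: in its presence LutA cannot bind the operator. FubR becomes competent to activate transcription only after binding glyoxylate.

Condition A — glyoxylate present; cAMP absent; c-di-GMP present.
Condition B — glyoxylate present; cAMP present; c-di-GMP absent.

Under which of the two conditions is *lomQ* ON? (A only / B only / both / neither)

A only

Condition A:
Glyoxylate is present, so FubR is active.
cAMP is absent, so HaxY is inactive.
c-di-GMP is present, so LutA is inactive.
No repressor is bound and FubR is active, so *lomQ* is transcribed.
→ *lomQ* is ON in A.
Condition B:
Glyoxylate is present, so FubR is active.
cAMP is present, so HaxY is active.
c-di-GMP is absent, so LutA is active.
With repressor HaxY bound, *lomQ* is not transcribed.
→ *lomQ* is OFF in B.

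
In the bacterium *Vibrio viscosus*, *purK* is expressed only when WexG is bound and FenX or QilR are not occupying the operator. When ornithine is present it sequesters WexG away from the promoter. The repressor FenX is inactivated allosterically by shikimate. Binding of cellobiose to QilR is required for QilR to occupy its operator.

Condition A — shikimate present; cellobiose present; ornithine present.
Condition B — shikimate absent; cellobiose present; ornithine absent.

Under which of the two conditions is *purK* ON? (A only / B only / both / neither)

Condition A:
Shikimate is present, so FenX is inactive.
Cellobiose is present, so QilR is active.
Ornithine is present, so WexG is inactive.
With repressor QilR bound, *purK* is not transcribed.
→ *purK* is OFF in A.
Condition B:
Shikimate is absent, so FenX is active.
Cellobiose is present, so QilR is active.
Ornithine is absent, so WexG is active.
With repressor FenX bound, *purK* is not transcribed.
→ *purK* is OFF in B.

neither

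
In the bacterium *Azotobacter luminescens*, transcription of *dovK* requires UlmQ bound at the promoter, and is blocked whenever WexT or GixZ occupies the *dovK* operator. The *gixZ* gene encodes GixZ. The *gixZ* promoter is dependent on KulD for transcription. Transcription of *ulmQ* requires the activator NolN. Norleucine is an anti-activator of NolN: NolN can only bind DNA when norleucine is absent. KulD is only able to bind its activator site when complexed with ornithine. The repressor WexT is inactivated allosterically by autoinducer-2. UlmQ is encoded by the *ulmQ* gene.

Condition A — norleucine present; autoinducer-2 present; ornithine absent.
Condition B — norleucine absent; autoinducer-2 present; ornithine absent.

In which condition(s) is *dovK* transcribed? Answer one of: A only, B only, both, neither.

Condition A:
Norleucine is present, so NolN is inactive.
Required activator NolN is absent, so *ulmQ* is not transcribed.
So UlmQ is not produced.
Autoinducer-2 is present, so WexT is inactive.
Ornithine is absent, so KulD is inactive.
Required activator KulD is absent, so *gixZ* is not transcribed.
So GixZ is not produced.
Required activator UlmQ is absent, so *dovK* is not transcribed.
→ *dovK* is OFF in A.
Condition B:
Norleucine is absent, so NolN is active.
No repressor is bound and NolN is active, so *ulmQ* is transcribed.
So UlmQ is produced and active.
Autoinducer-2 is present, so WexT is inactive.
Ornithine is absent, so KulD is inactive.
Required activator KulD is absent, so *gixZ* is not transcribed.
So GixZ is not produced.
No repressor is bound and UlmQ is active, so *dovK* is transcribed.
→ *dovK* is ON in B.

B only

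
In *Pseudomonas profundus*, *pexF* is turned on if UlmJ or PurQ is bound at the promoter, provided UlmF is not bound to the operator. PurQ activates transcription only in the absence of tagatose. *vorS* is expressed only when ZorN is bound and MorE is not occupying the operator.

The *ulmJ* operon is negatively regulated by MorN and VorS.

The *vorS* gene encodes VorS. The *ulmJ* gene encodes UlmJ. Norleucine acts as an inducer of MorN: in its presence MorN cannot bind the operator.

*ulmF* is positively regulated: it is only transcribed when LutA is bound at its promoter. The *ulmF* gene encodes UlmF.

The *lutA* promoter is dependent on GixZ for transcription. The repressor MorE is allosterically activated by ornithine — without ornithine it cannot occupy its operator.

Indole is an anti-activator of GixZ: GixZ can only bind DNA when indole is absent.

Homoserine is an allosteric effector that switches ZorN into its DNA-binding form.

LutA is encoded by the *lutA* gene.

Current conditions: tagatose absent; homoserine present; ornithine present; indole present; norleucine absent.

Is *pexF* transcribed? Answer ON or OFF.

Indole is present, so GixZ is inactive.
Required activator GixZ is absent, so *lutA* is not transcribed.
So LutA is not produced.
Required activator LutA is absent, so *ulmF* is not transcribed.
So UlmF is not produced.
Norleucine is absent, so MorN is active.
Homoserine is present, so ZorN is active.
Ornithine is present, so MorE is active.
With repressor MorE bound, *vorS* is not transcribed.
So VorS is not produced.
With repressor MorN bound, *ulmJ* is not transcribed.
So UlmJ is not produced.
Tagatose is absent, so PurQ is active.
Activator PurQ is present, so *pexF* is transcribed.

ON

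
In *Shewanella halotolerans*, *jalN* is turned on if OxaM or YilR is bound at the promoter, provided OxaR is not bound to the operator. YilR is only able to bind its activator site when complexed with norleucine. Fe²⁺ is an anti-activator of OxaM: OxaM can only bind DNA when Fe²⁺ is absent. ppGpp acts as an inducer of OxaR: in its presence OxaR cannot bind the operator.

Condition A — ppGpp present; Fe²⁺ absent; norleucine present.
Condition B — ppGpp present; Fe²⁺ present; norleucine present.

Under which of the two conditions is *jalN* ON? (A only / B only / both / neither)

Condition A:
ppGpp is present, so OxaR is inactive.
Fe²⁺ is absent, so OxaM is active.
Norleucine is present, so YilR is active.
Activator OxaM is present, so *jalN* is transcribed.
→ *jalN* is ON in A.
Condition B:
ppGpp is present, so OxaR is inactive.
Fe²⁺ is present, so OxaM is inactive.
Norleucine is present, so YilR is active.
Activator YilR is present, so *jalN* is transcribed.
→ *jalN* is ON in B.

both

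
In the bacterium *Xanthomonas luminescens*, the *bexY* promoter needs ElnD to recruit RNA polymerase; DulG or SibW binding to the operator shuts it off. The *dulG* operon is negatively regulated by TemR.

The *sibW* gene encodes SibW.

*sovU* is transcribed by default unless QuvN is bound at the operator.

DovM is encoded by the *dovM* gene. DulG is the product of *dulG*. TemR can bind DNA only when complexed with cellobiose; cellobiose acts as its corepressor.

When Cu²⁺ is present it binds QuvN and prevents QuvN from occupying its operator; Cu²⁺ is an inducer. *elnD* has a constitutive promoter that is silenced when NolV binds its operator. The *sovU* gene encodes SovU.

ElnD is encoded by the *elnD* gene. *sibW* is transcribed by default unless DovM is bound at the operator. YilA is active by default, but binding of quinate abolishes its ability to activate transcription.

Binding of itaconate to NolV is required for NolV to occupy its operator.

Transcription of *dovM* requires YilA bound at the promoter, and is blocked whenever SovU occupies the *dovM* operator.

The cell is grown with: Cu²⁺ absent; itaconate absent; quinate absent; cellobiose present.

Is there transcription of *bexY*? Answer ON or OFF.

Itaconate is absent, so NolV is inactive.
With no repressor bound, *elnD* is transcribed.
So ElnD is produced and active.
Cellobiose is present, so TemR is active.
With repressor TemR bound, *dulG* is not transcribed.
So DulG is not produced.
Quinate is absent, so YilA is active.
Cu²⁺ is absent, so QuvN is active.
With repressor QuvN bound, *sovU* is not transcribed.
So SovU is not produced.
No repressor is bound and YilA is active, so *dovM* is transcribed.
So DovM is produced and active.
With repressor DovM bound, *sibW* is not transcribed.
So SibW is not produced.
No repressor is bound and ElnD is active, so *bexY* is transcribed.

ON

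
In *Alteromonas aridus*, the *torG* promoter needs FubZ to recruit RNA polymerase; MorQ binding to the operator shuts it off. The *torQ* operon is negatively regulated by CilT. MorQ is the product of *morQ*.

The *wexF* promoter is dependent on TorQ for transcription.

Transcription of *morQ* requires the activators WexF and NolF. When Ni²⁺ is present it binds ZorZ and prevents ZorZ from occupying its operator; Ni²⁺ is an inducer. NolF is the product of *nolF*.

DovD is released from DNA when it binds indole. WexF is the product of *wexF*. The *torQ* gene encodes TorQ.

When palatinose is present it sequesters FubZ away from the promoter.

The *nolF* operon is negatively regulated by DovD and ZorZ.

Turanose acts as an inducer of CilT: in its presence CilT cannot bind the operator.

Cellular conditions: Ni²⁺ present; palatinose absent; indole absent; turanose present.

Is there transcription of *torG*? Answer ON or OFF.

ON

Palatinose is absent, so FubZ is active.
Turanose is present, so CilT is inactive.
With no repressor bound, *torQ* is transcribed.
So TorQ is produced and active.
No repressor is bound and TorQ is active, so *wexF* is transcribed.
So WexF is produced and active.
Indole is absent, so DovD is active.
Ni²⁺ is present, so ZorZ is inactive.
With repressor DovD bound, *nolF* is not transcribed.
So NolF is not produced.
Required activator NolF is absent, so *morQ* is not transcribed.
So MorQ is not produced.
No repressor is bound and FubZ is active, so *torG* is transcribed.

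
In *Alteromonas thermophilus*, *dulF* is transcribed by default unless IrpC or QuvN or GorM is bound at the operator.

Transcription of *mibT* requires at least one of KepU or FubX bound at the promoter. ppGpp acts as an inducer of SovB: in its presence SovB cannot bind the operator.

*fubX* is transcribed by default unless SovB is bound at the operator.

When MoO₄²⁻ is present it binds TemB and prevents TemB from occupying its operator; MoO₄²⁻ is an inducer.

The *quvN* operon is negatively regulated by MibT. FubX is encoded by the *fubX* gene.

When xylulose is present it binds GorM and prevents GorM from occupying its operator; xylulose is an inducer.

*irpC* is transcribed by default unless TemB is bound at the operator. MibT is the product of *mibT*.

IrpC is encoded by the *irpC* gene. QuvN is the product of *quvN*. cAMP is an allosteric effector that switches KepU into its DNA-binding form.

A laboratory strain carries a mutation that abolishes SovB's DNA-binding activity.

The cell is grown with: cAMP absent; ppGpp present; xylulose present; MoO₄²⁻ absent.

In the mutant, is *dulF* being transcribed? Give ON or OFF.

ON

MoO₄²⁻ is absent, so TemB is active.
With repressor TemB bound, *irpC* is not transcribed.
So IrpC is not produced.
cAMP is absent, so KepU is inactive.
SovB is non-functional in this strain, so it has no effect.
With no repressor bound, *fubX* is transcribed.
So FubX is produced and active.
Activator FubX is present, so *mibT* is transcribed.
So MibT is produced and active.
With repressor MibT bound, *quvN* is not transcribed.
So QuvN is not produced.
Xylulose is present, so GorM is inactive.
With no repressor bound, *dulF* is transcribed.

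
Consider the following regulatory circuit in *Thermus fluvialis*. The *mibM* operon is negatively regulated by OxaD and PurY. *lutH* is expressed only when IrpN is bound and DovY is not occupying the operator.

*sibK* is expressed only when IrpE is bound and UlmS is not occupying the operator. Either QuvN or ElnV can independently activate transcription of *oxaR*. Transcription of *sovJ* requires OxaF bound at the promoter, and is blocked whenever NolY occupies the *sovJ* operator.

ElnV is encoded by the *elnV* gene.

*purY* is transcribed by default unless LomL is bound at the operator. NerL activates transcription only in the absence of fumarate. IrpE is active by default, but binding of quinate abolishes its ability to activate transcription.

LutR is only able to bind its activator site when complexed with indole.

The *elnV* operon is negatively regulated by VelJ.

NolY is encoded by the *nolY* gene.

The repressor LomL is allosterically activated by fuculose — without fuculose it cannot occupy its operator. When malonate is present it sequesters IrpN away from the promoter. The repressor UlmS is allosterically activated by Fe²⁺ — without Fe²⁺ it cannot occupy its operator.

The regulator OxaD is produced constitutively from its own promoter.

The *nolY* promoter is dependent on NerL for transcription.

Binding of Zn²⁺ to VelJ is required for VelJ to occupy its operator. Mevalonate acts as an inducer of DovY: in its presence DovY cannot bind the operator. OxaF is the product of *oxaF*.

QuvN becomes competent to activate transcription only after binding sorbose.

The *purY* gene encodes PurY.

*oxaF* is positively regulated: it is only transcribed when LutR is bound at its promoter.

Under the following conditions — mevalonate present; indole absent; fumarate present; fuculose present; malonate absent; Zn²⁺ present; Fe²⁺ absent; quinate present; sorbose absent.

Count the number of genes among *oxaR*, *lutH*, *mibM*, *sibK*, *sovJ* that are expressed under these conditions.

Sorbose is absent, so QuvN is inactive.
Zn²⁺ is present, so VelJ is active.
With repressor VelJ bound, *elnV* is not transcribed.
So ElnV is not produced.
No activator is available at the *oxaR* promoter, so *oxaR* is not transcribed.
→ *oxaR* is OFF.
Mevalonate is present, so DovY is inactive.
Malonate is absent, so IrpN is active.
No repressor is bound and IrpN is active, so *lutH* is transcribed.
→ *lutH* is ON.
OxaD is produced constitutively and is active.
Fuculose is present, so LomL is active.
With repressor LomL bound, *purY* is not transcribed.
So PurY is not produced.
With repressor OxaD bound, *mibM* is not transcribed.
→ *mibM* is OFF.
Fe²⁺ is absent, so UlmS is inactive.
Quinate is present, so IrpE is inactive.
Required activator IrpE is absent, so *sibK* is not transcribed.
→ *sibK* is OFF.
Fumarate is present, so NerL is inactive.
Required activator NerL is absent, so *nolY* is not transcribed.
So NolY is not produced.
Indole is absent, so LutR is inactive.
Required activator LutR is absent, so *oxaF* is not transcribed.
So OxaF is not produced.
Required activator OxaF is absent, so *sovJ* is not transcribed.
→ *sovJ* is OFF.
1 of the 5 genes is transcribed.

1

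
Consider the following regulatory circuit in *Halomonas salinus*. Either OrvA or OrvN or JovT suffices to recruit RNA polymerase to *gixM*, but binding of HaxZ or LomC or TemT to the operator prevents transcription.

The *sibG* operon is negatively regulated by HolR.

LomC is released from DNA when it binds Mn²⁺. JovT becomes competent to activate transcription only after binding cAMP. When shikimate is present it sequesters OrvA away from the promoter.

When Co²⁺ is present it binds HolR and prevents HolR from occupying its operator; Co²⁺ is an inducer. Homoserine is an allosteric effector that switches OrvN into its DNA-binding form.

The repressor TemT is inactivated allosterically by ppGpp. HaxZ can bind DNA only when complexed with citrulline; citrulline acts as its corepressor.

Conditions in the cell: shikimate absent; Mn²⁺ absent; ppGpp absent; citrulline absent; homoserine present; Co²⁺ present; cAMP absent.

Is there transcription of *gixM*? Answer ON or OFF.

Shikimate is absent, so OrvA is active.
Homoserine is present, so OrvN is active.
Citrulline is absent, so HaxZ is inactive.
Mn²⁺ is absent, so LomC is active.
cAMP is absent, so JovT is inactive.
ppGpp is absent, so TemT is active.
With repressor LomC bound, *gixM* is not transcribed.

OFF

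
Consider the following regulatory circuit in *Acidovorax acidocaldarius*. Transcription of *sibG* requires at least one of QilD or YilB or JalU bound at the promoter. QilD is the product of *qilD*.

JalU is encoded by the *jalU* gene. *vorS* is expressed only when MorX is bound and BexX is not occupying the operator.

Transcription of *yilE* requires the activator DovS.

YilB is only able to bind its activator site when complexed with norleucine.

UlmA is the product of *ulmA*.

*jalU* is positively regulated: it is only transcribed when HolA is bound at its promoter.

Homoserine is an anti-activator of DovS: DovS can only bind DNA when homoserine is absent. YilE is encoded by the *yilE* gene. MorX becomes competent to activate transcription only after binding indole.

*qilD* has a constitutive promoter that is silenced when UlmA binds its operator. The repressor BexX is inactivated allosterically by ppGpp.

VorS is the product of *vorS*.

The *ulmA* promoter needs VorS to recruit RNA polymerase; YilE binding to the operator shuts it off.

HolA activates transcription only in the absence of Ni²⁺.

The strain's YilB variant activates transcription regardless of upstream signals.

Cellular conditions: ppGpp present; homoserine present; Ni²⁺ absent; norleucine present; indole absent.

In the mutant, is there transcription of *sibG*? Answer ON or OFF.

ON

Indole is absent, so MorX is inactive.
ppGpp is present, so BexX is inactive.
Required activator MorX is absent, so *vorS* is not transcribed.
So VorS is not produced.
Homoserine is present, so DovS is inactive.
Required activator DovS is absent, so *yilE* is not transcribed.
So YilE is not produced.
Required activator VorS is absent, so *ulmA* is not transcribed.
So UlmA is not produced.
With no repressor bound, *qilD* is transcribed.
So QilD is produced and active.
YilB is constitutively active in this strain.
Ni²⁺ is absent, so HolA is active.
No repressor is bound and HolA is active, so *jalU* is transcribed.
So JalU is produced and active.
Activator QilD is present, so *sibG* is transcribed.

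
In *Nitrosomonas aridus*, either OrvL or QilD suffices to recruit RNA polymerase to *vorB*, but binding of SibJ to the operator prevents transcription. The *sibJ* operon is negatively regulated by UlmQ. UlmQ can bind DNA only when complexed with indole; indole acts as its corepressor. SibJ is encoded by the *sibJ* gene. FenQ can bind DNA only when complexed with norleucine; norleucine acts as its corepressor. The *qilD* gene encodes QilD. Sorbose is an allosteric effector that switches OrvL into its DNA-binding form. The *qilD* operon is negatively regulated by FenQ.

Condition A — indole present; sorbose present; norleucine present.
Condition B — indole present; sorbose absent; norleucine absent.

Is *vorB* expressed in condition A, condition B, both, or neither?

Condition A:
Indole is present, so UlmQ is active.
With repressor UlmQ bound, *sibJ* is not transcribed.
So SibJ is not produced.
Sorbose is present, so OrvL is active.
Norleucine is present, so FenQ is active.
With repressor FenQ bound, *qilD* is not transcribed.
So QilD is not produced.
Activator OrvL is present, so *vorB* is transcribed.
→ *vorB* is ON in A.
Condition B:
Indole is present, so UlmQ is active.
With repressor UlmQ bound, *sibJ* is not transcribed.
So SibJ is not produced.
Sorbose is absent, so OrvL is inactive.
Norleucine is absent, so FenQ is inactive.
With no repressor bound, *qilD* is transcribed.
So QilD is produced and active.
Activator QilD is present, so *vorB* is transcribed.
→ *vorB* is ON in B.

both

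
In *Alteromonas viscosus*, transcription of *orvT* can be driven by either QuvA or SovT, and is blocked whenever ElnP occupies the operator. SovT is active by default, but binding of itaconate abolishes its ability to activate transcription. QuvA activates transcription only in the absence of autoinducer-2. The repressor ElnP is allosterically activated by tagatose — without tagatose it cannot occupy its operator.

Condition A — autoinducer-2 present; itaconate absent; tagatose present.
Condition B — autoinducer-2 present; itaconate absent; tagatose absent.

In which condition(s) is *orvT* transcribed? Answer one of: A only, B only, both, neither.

Condition A:
Autoinducer-2 is present, so QuvA is inactive.
Itaconate is absent, so SovT is active.
Tagatose is present, so ElnP is active.
With repressor ElnP bound, *orvT* is not transcribed.
→ *orvT* is OFF in A.
Condition B:
Autoinducer-2 is present, so QuvA is inactive.
Itaconate is absent, so SovT is active.
Tagatose is absent, so ElnP is inactive.
Activator SovT is present, so *orvT* is transcribed.
→ *orvT* is ON in B.

B only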